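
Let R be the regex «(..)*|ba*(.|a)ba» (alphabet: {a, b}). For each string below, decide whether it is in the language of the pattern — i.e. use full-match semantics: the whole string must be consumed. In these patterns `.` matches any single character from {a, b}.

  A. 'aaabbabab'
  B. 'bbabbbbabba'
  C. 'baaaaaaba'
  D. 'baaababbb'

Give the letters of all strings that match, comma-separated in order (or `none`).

A. 'aaabbabab' → no match
B. 'bbabbbbabba' → no match
C. 'baaaaaaba' → match
D. 'baaababbb' → no match

C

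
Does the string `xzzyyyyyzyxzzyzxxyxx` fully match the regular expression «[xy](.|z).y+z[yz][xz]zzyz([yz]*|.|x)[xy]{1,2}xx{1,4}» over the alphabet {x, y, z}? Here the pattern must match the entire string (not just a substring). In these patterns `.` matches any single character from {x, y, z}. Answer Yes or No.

Yes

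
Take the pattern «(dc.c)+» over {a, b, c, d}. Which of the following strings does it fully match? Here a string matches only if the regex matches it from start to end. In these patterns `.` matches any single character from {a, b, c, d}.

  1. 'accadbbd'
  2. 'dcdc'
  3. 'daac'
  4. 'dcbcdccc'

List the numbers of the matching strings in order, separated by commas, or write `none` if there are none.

1 → no match — must start with 'dc'
2 → match
3 → no match — must start with 'dc'
4 → match

2, 4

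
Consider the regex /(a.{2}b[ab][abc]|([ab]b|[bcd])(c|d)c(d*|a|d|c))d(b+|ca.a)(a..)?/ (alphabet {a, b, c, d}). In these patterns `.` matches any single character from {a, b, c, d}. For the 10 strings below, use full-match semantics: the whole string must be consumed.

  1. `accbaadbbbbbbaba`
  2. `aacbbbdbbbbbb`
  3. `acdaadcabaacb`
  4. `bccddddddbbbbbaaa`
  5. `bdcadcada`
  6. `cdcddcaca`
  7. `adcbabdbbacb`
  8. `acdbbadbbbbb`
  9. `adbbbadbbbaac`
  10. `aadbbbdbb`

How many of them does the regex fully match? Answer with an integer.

9

1 → match
2 → match
3 → no match
4 → match
5 → match
6 → match
7 → match
8 → match
9 → match
10 → match
Total matched: 9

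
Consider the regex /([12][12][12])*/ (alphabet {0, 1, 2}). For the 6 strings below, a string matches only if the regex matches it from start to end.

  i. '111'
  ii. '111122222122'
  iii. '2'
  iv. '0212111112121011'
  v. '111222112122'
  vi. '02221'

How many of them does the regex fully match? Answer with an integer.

3

i → match
ii → match
iii → no match
iv → no match
v → match
vi → no match
Total matched: 3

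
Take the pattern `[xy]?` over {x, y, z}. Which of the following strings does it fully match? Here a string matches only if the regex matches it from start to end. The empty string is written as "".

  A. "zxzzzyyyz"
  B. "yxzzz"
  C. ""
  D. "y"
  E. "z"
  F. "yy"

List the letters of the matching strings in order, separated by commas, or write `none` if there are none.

C, D

A. "zxzzzyyyz" → no match
B. "yxzzz" → no match
C. "" → match
D. "y" → match
E. "z" → no match
F. "yy" → no match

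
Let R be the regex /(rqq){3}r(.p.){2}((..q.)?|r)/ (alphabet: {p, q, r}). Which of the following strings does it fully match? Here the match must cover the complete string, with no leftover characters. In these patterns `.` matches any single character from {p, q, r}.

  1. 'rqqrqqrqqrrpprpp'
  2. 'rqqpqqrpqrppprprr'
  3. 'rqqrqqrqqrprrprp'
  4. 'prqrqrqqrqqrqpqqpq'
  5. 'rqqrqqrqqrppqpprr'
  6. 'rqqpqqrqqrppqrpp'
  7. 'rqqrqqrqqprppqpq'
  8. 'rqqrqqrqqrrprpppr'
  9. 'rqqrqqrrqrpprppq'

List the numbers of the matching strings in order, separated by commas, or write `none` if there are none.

1 → match
2 → no match
3 → no match
4 → no match — must start with 'rqq'
5 → match
6 → no match
7 → no match
8 → match
9 → no match

1, 5, 8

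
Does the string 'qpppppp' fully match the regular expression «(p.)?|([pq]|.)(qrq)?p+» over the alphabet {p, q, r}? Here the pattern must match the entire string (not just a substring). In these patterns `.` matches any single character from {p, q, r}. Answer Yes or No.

Yes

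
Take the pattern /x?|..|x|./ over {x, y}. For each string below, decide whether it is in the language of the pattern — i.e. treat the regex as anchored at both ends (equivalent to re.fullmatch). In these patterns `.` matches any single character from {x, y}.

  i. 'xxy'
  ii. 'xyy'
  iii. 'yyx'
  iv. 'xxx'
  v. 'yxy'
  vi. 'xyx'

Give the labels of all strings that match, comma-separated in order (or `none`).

i → no match
ii → no match
iii → no match
iv → no match
v → no match
vi → no match

none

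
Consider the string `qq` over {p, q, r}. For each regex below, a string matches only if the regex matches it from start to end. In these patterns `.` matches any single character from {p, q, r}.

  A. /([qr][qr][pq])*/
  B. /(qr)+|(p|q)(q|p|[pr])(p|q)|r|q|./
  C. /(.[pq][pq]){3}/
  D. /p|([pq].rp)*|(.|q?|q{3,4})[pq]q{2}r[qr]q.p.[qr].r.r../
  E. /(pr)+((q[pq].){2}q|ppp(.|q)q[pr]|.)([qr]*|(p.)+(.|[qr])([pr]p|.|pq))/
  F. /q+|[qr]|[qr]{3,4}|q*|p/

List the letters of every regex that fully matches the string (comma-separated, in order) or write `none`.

A → no match
B → no match
C → no match
D → no match
E → no match — must start with `pr`
F → match

F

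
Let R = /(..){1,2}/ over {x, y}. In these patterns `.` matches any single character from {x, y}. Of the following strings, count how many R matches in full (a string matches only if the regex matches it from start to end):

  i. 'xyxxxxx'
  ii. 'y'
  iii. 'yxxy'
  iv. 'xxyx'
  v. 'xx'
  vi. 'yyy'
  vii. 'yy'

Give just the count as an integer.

4

i → no match
ii → no match
iii → match
iv → match
v → match
vi → no match
vii → match
Total matched: 4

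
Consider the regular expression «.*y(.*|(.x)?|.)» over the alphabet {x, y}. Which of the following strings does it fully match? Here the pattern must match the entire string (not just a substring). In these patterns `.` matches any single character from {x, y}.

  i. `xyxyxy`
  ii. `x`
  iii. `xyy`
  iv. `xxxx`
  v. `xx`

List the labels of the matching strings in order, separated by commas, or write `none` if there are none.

i, iii

i → match
ii → no match
iii → match
iv → no match
v → no match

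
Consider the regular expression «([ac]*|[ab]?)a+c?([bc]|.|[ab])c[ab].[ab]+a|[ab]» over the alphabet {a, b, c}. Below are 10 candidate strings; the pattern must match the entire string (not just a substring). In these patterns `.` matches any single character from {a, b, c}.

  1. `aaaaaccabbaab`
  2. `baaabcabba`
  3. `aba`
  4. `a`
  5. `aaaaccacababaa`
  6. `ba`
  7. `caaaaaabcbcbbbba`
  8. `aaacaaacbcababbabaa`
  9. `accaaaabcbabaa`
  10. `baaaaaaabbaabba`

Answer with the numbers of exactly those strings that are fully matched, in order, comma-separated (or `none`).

1 → no match
2 → match
3 → no match
4 → match
5 → match
6 → no match
7 → match
8 → match
9 → match
10 → no match

2, 4, 5, 7, 8, 9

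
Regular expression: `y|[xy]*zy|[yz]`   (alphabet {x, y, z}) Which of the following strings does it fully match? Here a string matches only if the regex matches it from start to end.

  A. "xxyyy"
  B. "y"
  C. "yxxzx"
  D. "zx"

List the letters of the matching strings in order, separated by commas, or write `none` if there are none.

B

A → no match
B → match
C → no match
D → no match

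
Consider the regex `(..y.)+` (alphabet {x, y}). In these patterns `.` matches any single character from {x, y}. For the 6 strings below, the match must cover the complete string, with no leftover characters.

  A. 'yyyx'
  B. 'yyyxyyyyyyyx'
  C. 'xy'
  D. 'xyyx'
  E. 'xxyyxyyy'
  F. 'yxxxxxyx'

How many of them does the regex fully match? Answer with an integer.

4

A → match
B → match
C → no match
D → match
E → match
F → no match
Total matched: 4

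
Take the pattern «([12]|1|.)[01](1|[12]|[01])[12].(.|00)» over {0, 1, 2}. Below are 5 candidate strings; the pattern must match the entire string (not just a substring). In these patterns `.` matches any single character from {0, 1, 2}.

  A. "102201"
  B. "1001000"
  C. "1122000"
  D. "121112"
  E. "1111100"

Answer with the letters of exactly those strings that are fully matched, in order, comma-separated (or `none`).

A, B, C, E

A. "102201" → match
B. "1001000" → match
C. "1122000" → match
D. "121112" → no match
E. "1111100" → match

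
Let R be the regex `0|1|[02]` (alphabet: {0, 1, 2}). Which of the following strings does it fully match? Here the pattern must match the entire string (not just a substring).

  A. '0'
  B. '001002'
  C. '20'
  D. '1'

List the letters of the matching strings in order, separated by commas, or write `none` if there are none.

A → match
B → no match
C → no match
D → match

A, D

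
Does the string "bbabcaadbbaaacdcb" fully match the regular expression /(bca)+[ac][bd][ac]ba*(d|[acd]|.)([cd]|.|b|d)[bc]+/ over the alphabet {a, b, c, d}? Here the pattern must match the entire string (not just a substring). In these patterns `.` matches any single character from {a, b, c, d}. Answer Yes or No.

No

Every match must start with "bca", but "bbabcaadbbaaacdcb" does not.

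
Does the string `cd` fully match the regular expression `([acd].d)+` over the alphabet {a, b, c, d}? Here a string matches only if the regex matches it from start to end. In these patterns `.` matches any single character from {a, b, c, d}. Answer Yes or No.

No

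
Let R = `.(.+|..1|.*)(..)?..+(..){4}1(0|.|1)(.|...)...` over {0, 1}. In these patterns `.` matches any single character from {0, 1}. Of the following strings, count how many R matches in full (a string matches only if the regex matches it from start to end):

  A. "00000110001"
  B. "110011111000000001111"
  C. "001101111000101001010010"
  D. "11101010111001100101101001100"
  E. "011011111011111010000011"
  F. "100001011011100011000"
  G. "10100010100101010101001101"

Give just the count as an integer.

1

A → no match
B → no match
C → no match
D → no match
E → match
F → no match
G → no match
Total matched: 1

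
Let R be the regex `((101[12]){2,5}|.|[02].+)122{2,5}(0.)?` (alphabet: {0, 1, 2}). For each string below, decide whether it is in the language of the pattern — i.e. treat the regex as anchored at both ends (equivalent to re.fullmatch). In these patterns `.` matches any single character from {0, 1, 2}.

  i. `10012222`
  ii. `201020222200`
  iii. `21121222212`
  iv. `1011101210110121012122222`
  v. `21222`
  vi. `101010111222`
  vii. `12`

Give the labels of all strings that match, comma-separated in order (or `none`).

v

i → no match
ii → no match
iii → no match
iv → no match
v → match
vi → no match
vii → no match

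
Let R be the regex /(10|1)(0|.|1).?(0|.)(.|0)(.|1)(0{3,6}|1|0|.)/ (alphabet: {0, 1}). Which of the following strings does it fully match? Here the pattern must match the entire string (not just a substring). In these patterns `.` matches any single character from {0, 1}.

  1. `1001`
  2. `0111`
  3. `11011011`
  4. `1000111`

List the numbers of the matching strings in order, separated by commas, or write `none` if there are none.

1 → no match
2 → no match
3 → no match
4 → match

4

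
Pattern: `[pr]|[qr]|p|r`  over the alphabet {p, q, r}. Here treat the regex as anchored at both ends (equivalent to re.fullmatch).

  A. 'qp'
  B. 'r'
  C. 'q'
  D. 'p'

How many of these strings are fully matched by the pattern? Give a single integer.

A → no match
B → match
C → match
D → match
Total matched: 3

3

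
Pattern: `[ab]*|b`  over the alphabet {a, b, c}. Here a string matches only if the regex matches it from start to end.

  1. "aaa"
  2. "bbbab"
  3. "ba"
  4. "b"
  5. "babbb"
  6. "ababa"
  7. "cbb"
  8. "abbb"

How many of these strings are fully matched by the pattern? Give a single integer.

1 → match
2 → match
3 → match
4 → match
5 → match
6 → match
7 → no match
8 → match
Total matched: 7

7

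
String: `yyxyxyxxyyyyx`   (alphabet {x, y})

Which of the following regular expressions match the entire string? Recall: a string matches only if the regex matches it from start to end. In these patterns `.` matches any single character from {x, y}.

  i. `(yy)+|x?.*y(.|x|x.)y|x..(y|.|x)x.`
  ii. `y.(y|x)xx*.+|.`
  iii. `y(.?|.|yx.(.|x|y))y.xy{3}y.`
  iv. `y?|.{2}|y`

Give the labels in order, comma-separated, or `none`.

i → no match
ii → no match
iii → match
iv → no match

iii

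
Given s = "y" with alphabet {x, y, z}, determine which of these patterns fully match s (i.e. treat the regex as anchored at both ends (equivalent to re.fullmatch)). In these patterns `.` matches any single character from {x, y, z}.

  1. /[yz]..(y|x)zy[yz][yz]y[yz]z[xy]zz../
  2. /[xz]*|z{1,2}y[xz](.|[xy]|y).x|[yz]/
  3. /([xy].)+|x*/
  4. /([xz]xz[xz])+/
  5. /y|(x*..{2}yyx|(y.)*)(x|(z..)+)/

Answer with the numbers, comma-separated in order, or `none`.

1 → no match
2 → match
3 → no match
4 → no match
5 → match

2, 5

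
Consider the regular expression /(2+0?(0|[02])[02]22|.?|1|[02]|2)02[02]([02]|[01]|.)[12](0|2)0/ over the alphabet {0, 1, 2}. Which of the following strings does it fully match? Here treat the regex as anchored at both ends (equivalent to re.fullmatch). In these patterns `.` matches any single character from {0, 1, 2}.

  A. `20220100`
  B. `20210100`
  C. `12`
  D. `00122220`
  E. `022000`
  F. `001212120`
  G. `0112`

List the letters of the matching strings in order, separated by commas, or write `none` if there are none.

A. `20220100` → match
B. `20210100` → no match
C. `12` → no match — must end with `0`
D. `00122220` → no match
E. `022000` → no match
F. `001212120` → no match
G. `0112` → no match — must end with `0`

A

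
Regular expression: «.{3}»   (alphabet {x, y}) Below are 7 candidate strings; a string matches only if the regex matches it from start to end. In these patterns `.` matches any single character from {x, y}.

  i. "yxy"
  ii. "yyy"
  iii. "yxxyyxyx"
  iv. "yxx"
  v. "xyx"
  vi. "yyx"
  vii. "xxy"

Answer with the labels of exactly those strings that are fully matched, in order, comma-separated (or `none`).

i → match
ii → match
iii → no match
iv → match
v → match
vi → match
vii → match

i, ii, iv, v, vi, vii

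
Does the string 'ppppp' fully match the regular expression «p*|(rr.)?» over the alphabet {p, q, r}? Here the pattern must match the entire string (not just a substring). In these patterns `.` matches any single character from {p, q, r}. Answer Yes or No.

Yes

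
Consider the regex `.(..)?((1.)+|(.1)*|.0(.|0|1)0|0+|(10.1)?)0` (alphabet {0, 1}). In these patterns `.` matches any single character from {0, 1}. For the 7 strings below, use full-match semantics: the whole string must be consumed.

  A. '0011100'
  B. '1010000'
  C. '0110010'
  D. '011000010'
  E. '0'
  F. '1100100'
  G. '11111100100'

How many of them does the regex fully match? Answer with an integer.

1

A → no match
B → match
C → no match
D → no match
E → no match
F → no match
G → no match
Total matched: 1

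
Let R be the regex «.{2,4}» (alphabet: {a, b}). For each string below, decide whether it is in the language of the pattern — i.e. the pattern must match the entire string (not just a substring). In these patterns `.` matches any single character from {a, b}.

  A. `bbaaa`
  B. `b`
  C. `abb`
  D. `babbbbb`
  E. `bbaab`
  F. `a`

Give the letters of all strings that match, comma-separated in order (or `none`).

C

A → no match
B → no match
C → match
D → no match
E → no match
F → no match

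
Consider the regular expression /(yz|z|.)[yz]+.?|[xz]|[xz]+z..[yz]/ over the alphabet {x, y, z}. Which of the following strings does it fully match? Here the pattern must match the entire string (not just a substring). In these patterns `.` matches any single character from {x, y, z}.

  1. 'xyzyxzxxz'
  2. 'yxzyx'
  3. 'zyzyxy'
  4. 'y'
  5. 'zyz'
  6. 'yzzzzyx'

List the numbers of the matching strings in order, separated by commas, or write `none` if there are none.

5, 6

1. 'xyzyxzxxz' → no match
2. 'yxzyx' → no match
3. 'zyzyxy' → no match
4. 'y' → no match
5. 'zyz' → match
6. 'yzzzzyx' → match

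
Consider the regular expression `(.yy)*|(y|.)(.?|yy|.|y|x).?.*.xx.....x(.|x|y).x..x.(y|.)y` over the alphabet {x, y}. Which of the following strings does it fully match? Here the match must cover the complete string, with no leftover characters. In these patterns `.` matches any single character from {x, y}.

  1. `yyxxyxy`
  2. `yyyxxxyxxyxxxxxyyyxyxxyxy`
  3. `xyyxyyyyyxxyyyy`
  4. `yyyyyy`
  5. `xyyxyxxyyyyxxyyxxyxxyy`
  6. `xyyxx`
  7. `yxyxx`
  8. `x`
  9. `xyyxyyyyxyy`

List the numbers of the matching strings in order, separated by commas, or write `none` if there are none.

1 → no match
2 → no match
3 → no match
4 → match
5 → match
6 → no match
7 → no match
8 → no match
9 → no match

4, 5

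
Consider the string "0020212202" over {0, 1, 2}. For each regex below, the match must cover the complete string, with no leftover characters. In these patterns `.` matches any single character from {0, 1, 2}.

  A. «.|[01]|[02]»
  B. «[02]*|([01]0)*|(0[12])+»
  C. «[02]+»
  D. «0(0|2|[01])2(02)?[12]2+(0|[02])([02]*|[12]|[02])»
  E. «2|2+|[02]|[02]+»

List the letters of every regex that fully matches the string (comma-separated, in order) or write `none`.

D

A → no match
B → no match
C → no match
D → match
E → no match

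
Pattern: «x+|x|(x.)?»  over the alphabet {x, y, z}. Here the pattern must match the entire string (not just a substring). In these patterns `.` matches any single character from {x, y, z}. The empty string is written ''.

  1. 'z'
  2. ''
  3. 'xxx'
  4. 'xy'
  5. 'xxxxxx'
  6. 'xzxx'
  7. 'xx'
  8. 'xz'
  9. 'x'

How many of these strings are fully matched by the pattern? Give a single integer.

7

1 → no match
2 → match
3 → match
4 → match
5 → match
6 → no match
7 → match
8 → match
9 → match
Total matched: 7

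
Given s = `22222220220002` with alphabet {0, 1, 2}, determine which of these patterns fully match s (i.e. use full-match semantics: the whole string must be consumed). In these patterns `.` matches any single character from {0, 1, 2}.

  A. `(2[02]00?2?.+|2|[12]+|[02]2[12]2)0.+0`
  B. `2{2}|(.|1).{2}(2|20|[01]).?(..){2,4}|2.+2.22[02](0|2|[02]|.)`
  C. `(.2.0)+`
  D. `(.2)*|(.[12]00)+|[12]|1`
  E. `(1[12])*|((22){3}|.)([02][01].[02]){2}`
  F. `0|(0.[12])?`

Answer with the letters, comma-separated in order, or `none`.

A → no match — must end with `0`
B → no match
C → no match — must end with `0`
D → no match
E → match
F → no match

E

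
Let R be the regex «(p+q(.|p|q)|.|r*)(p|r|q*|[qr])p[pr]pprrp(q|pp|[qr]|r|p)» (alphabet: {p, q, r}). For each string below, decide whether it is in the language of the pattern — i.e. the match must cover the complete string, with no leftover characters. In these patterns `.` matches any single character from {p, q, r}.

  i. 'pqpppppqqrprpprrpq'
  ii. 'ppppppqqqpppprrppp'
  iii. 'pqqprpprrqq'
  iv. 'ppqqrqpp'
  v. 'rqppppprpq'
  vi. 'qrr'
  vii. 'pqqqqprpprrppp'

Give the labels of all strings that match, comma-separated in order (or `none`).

ii, vii

i → no match
ii → match
iii → no match
iv → no match
v → no match
vi → no match
vii → match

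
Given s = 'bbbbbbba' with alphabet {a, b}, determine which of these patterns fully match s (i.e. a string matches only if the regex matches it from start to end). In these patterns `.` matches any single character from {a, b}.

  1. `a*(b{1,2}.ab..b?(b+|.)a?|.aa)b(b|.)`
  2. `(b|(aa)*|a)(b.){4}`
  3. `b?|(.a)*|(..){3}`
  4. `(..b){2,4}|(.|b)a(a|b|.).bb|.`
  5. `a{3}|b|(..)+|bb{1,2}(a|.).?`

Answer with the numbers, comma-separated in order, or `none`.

1 → no match
2 → match
3 → no match
4 → no match
5 → match

2, 5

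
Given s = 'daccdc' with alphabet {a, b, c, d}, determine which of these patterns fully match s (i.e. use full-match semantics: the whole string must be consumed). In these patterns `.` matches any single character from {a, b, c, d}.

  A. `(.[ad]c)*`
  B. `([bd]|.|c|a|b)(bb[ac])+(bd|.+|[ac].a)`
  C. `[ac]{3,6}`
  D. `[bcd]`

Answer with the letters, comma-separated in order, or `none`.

A → match
B → no match
C → no match
D → no match

A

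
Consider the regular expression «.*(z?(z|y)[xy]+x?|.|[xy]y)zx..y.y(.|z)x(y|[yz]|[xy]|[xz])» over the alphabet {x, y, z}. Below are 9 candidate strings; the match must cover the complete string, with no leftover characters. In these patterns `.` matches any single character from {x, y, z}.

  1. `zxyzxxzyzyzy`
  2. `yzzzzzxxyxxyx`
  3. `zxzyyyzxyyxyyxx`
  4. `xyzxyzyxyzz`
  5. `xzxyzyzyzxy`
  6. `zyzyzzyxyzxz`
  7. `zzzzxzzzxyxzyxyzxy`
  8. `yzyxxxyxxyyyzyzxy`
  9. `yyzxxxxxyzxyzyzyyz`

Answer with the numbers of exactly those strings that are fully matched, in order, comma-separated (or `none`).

5

1 → no match
2 → no match
3 → no match
4 → no match
5 → match
6 → no match
7 → no match
8 → no match
9 → no match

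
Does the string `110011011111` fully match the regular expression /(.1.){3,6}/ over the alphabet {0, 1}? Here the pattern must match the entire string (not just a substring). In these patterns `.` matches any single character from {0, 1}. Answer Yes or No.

Yes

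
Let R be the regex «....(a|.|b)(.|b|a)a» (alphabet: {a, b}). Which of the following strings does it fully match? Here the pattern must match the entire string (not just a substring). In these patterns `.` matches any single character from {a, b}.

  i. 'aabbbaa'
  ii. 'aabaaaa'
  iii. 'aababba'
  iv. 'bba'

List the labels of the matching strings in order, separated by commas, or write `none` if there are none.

i, ii, iii

i → match
ii → match
iii → match
iv → no match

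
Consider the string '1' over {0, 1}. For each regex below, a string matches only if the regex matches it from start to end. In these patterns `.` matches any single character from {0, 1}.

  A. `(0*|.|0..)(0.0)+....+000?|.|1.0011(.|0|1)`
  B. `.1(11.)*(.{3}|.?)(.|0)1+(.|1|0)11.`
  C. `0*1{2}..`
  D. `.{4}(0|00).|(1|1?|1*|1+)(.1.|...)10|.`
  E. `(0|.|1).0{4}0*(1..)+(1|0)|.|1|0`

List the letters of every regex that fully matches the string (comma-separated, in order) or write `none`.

A → match
B → no match
C → no match
D → match
E → match

A, D, E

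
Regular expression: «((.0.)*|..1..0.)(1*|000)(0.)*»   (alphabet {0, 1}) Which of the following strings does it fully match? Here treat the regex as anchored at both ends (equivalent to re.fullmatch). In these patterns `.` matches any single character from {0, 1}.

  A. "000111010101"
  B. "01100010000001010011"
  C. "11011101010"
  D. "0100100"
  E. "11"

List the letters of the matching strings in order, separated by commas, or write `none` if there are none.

A → match
B → no match
C → no match
D → no match
E → match

A, E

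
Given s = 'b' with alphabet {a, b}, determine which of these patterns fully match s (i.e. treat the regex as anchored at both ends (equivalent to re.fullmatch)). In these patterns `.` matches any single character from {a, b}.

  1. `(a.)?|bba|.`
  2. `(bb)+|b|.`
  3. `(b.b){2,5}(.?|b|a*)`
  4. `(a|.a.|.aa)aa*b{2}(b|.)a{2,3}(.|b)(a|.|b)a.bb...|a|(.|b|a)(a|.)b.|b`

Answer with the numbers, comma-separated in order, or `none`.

1 → match
2 → match
3 → no match
4 → match

1, 2, 4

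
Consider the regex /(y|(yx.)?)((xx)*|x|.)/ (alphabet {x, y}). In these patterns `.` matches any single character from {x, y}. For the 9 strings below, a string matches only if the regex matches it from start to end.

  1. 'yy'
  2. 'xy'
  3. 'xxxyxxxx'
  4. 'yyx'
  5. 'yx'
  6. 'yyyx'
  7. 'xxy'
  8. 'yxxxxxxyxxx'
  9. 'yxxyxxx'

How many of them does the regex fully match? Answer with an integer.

1. 'yy' → match
2. 'xy' → no match
3. 'xxxyxxxx' → no match
4. 'yyx' → no match
5. 'yx' → match
6. 'yyyx' → no match
7. 'xxy' → no match
8. 'yxxxxxxyxxx' → no match
9. 'yxxyxxx' → no match
Total matched: 2

2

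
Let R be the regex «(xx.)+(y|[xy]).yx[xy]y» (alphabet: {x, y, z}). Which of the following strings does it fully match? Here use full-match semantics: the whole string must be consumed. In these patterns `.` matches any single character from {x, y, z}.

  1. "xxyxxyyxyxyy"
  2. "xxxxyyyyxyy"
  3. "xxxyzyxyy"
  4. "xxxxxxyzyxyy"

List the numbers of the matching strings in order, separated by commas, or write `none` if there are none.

1 → match
2 → no match
3 → match
4 → match

1, 3, 4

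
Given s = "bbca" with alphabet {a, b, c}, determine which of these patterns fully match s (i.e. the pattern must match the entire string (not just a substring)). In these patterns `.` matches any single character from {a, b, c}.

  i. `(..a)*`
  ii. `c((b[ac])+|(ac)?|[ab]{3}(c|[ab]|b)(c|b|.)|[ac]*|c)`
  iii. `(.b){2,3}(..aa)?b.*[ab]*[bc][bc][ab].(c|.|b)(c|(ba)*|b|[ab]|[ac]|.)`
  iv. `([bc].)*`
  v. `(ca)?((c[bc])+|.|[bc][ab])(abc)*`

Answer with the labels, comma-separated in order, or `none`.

iv

i → no match
ii → no match — must start with "c"
iii → no match
iv → match
v → no match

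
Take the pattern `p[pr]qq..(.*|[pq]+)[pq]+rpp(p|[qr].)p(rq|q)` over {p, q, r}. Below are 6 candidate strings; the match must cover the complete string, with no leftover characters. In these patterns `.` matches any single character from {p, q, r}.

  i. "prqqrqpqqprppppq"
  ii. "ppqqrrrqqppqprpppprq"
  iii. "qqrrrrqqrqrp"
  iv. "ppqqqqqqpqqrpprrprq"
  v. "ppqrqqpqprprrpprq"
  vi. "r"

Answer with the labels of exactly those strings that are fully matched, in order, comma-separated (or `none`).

i → match
ii → match
iii → no match — must start with "p"
iv → match
v → no match
vi → no match — must start with "p"

i, ii, iv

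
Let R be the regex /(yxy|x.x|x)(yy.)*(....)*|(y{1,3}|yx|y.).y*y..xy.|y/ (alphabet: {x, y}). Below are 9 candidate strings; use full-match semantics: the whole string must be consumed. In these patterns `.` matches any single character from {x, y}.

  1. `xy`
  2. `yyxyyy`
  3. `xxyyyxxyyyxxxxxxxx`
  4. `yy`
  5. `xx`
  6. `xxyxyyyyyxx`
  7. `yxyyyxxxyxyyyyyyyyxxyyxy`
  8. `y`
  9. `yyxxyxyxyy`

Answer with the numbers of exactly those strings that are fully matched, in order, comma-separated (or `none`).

1 → no match
2 → no match
3 → no match
4 → no match
5 → no match
6 → no match
7 → no match
8 → match
9 → no match

8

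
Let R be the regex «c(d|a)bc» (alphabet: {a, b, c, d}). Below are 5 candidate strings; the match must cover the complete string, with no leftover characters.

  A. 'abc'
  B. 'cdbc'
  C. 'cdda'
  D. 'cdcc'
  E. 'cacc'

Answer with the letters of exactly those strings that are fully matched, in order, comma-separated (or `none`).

A → no match — must start with 'c'
B → match
C → no match — must end with 'bc'
D → no match — must end with 'bc'
E → no match — must end with 'bc'

B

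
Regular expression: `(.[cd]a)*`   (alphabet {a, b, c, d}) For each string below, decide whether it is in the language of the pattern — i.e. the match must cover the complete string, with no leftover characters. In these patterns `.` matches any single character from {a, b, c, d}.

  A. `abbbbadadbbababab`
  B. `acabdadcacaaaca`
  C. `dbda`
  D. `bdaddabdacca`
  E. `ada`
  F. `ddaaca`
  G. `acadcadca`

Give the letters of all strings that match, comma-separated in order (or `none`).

D, E, F, G

A → no match
B → no match
C → no match
D → match
E → match
F → match
G → match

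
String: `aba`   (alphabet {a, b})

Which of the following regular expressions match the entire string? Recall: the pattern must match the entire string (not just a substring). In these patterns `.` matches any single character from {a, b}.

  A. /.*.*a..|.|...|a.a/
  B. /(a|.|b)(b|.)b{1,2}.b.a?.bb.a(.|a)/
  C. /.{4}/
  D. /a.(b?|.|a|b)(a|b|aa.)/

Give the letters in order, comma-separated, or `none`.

A, D

A → match
B → no match
C → no match
D → match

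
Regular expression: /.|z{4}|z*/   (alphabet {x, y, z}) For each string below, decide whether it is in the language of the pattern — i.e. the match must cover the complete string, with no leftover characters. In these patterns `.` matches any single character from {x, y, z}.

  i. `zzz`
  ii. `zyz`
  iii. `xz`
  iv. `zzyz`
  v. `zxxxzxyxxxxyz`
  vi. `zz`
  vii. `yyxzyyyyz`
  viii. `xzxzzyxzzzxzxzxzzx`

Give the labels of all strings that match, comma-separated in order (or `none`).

i, vi

i → match
ii → no match
iii → no match
iv → no match
v → no match
vi → match
vii → no match
viii → no match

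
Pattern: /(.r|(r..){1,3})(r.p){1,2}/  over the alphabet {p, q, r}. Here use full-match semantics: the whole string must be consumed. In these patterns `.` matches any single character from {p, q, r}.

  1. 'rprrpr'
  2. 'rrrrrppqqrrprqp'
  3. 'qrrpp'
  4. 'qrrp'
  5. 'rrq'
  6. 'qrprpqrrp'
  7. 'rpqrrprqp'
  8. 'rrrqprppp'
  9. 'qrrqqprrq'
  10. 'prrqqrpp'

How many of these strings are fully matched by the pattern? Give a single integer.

1 → no match — must end with 'p'
2 → no match
3 → match
4 → no match
5 → no match — must end with 'p'
6 → no match
7 → match
8 → no match
9 → no match — must end with 'p'
10 → no match
Total matched: 2

2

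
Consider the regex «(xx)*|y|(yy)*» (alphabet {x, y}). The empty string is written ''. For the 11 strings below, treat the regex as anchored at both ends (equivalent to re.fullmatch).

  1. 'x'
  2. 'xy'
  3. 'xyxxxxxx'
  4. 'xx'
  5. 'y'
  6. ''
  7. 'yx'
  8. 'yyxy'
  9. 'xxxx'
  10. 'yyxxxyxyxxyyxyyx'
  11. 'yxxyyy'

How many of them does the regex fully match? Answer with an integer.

4

1 → no match
2 → no match
3 → no match
4 → match
5 → match
6 → match
7 → no match
8 → no match
9 → match
10 → no match
11 → no match
Total matched: 4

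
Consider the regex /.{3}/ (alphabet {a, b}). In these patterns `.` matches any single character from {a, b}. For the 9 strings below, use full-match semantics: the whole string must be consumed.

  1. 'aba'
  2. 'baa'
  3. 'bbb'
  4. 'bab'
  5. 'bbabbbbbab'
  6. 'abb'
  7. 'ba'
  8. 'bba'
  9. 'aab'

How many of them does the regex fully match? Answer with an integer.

1 → match
2 → match
3 → match
4 → match
5 → no match
6 → match
7 → no match
8 → match
9 → match
Total matched: 7

7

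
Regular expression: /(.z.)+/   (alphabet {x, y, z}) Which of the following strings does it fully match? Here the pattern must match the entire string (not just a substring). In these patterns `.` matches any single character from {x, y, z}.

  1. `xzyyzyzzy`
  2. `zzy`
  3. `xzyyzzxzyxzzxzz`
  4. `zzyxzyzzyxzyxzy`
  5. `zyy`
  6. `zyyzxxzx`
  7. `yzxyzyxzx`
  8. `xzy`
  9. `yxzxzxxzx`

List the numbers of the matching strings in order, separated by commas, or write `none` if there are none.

1 → match
2 → match
3 → match
4 → match
5 → no match
6 → no match
7 → match
8 → match
9 → no match

1, 2, 3, 4, 7, 8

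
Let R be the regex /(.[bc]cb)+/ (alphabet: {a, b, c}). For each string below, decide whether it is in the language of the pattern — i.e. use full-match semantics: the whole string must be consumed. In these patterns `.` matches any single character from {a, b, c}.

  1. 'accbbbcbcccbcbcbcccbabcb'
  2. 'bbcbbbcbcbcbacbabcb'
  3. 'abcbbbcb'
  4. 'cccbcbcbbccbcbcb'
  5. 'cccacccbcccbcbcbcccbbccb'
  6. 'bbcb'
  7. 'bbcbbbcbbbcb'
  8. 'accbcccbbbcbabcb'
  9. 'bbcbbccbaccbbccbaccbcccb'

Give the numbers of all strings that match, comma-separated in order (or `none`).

1 → match
2 → no match
3. 'abcbbbcb' → match
4 → match
5 → no match
6. 'bbcb' → match
7. 'bbcbbbcbbbcb' → match
8 → match
9 → match

1, 3, 4, 6, 7, 8, 9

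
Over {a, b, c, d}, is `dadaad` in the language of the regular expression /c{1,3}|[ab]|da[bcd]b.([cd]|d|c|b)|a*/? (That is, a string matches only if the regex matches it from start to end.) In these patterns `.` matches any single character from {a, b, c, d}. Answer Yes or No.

No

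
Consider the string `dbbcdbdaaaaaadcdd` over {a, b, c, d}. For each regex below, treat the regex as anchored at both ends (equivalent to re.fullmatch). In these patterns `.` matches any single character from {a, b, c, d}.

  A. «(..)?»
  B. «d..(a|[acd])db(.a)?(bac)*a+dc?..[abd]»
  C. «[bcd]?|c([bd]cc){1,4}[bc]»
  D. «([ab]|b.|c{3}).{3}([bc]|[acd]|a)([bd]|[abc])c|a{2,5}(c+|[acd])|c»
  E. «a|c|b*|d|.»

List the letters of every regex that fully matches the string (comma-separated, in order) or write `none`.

B

A → no match
B → match
C → no match
D → no match
E → no match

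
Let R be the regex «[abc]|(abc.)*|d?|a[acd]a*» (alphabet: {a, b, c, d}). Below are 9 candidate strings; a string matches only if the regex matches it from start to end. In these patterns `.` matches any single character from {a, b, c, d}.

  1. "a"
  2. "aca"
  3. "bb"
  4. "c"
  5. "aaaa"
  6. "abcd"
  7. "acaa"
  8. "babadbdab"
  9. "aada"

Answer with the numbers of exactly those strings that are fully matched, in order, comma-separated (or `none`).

1 → match
2 → match
3 → no match
4 → match
5 → match
6 → match
7 → match
8 → no match
9 → no match

1, 2, 4, 5, 6, 7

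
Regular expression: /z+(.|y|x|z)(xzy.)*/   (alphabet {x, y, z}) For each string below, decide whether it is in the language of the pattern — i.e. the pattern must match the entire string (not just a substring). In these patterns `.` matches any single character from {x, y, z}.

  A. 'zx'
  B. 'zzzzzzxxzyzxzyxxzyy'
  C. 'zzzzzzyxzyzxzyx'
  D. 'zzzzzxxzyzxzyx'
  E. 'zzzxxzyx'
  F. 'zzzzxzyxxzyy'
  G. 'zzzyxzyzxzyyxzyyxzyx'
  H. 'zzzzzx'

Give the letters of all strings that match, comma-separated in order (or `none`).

A → match
B → match
C → match
D → match
E → match
F → match
G → match
H → match

A, B, C, D, E, F, G, H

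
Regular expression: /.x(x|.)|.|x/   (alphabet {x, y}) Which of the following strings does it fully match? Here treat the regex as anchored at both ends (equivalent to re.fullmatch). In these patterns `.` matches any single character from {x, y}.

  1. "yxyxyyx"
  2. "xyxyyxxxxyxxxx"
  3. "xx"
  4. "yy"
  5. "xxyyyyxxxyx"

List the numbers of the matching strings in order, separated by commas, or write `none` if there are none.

1. "yxyxyyx" → no match
2 → no match
3. "xx" → no match
4. "yy" → no match
5. "xxyyyyxxxyx" → no match

none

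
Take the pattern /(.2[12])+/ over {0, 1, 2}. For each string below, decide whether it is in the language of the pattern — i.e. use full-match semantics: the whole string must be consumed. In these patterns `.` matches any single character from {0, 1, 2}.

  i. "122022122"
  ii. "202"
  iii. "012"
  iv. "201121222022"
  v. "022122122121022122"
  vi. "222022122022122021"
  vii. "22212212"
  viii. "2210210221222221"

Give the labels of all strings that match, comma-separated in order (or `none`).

i → match
ii → no match
iii → no match
iv → no match
v → match
vi → match
vii → no match
viii → no match

i, v, vi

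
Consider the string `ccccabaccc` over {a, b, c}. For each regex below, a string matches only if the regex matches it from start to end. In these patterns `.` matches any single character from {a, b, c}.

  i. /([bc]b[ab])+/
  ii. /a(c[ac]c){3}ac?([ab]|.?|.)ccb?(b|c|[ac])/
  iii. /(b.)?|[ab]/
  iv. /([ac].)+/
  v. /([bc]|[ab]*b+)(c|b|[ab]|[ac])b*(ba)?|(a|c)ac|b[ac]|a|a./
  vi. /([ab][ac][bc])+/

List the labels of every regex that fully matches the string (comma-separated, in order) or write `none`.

i → no match
ii → no match — must start with `ac`
iii → no match
iv → match
v → no match
vi → no match

iv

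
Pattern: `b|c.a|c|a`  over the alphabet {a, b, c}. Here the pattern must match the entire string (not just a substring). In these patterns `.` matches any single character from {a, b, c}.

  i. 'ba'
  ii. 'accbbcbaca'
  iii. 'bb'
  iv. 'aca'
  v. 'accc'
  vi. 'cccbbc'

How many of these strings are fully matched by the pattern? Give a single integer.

0

i → no match
ii → no match
iii → no match
iv → no match
v → no match
vi → no match
Total matched: 0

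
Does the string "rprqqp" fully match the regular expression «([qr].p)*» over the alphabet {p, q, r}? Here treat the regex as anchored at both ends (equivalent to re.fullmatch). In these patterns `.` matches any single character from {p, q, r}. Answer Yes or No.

No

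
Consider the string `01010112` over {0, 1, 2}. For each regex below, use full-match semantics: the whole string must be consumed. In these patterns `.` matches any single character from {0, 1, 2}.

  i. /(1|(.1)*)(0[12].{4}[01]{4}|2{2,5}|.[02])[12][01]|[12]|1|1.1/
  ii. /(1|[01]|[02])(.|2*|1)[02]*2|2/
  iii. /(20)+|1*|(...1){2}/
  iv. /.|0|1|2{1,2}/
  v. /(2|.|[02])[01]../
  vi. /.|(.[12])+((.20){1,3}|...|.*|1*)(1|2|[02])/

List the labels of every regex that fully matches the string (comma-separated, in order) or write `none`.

vi

i → no match
ii → no match
iii → no match
iv → no match
v → no match
vi → match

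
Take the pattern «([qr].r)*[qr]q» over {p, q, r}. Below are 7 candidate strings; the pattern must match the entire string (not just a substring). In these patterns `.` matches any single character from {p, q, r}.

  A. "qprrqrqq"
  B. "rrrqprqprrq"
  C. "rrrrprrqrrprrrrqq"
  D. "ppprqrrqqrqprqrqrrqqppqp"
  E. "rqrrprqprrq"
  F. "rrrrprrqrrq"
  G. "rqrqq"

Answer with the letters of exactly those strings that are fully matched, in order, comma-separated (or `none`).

A, B, C, E, F, G

A → match
B → match
C → match
D → no match — must end with "q"
E → match
F → match
G → match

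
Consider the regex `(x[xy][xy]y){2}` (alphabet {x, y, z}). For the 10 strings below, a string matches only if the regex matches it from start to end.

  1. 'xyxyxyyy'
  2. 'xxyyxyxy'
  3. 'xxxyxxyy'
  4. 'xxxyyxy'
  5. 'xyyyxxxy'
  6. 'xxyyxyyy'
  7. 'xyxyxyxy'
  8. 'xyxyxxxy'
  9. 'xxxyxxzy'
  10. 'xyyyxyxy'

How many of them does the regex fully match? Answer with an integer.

8

1 → match
2 → match
3 → match
4 → no match
5 → match
6 → match
7 → match
8 → match
9 → no match
10 → match
Total matched: 8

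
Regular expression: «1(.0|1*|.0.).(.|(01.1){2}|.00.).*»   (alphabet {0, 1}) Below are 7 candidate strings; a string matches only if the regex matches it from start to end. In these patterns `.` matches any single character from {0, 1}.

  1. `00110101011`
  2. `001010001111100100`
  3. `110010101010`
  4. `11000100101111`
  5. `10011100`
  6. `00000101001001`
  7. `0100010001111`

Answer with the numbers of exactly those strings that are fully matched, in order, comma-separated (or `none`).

3, 4, 5

1 → no match — must start with `1`
2 → no match — must start with `1`
3 → match
4 → match
5 → match
6 → no match — must start with `1`
7 → no match — must start with `1`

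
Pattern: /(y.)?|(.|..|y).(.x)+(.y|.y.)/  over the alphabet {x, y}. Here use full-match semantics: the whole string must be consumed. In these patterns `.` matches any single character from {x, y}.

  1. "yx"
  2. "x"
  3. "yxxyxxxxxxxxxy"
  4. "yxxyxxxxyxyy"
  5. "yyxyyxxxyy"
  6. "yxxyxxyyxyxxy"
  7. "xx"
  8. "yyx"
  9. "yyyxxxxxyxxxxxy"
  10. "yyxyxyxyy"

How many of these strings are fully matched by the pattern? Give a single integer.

2

1 → match
2 → no match
3 → no match
4 → no match
5 → no match
6 → no match
7 → no match
8 → no match
9 → no match
10 → match
Total matched: 2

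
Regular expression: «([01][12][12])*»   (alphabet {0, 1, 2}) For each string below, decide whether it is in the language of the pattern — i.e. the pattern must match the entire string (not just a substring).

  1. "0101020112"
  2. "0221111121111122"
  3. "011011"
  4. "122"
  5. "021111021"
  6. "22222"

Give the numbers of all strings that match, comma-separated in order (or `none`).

3, 4, 5

1 → no match
2 → no match
3 → match
4 → match
5 → match
6 → no match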